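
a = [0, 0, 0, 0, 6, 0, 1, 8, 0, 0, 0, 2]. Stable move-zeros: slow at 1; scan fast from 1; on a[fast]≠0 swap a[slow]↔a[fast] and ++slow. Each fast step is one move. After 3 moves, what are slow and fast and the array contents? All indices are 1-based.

(s=1,f=1) a[fast]=0 → fast++
(s=1,f=2) a[fast]=0 → fast++
(s=1,f=3) a[fast]=0 → fast++

slow=1, fast=4, a=[0, 0, 0, 0, 6, 0, 1, 8, 0, 0, 0, 2]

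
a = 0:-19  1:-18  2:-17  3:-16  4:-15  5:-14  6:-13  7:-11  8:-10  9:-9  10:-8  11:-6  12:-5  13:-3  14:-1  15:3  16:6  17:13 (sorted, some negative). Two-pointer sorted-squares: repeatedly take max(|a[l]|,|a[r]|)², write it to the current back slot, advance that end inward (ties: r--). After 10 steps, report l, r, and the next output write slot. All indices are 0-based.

l=0 r=17: |-19|>|13| out[17]=361, l++
l=1 r=17: |-18|>|13| out[16]=324, l++
l=2 r=17: |-17|>|13| out[15]=289, l++
l=3 r=17: |-16|>|13| out[14]=256, l++
l=4 r=17: |-15|>|13| out[13]=225, l++
l=5 r=17: |-14|>|13| out[12]=196, l++
l=6 r=17: |-13|<=|13| out[11]=169, r--
l=6 r=16: |-13|>|6| out[10]=169, l++
l=7 r=16: |-11|>|6| out[9]=121, l++
l=8 r=16: |-10|>|6| out[8]=100, l++

l=9, r=16, next write slot=7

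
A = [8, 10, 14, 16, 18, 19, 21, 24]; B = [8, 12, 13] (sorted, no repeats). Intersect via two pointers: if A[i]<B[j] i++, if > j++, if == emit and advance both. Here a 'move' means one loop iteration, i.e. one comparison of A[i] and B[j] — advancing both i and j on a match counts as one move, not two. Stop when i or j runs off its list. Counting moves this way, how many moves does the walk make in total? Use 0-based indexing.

[i=0,j=0] 8==8 emit → i++,j++
[i=1,j=1] 10<12 → i++
[i=2,j=1] 14>12 → j++
[i=2,j=2] 14>13 → j++

4 moves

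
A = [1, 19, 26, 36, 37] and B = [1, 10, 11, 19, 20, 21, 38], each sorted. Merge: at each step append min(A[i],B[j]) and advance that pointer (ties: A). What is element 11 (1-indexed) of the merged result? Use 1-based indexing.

i=1 j=1: A[i]=1<=B[j]=1 take 1, i++
i=2 j=1: A[i]=19>B[j]=1 take 1, j++
i=2 j=2: A[i]=19>B[j]=10 take 10, j++
i=2 j=3: A[i]=19>B[j]=11 take 11, j++
i=2 j=4: A[i]=19<=B[j]=19 take 19, i++
i=3 j=4: A[i]=26>B[j]=19 take 19, j++
i=3 j=5: A[i]=26>B[j]=20 take 20, j++
i=3 j=6: A[i]=26>B[j]=21 take 21, j++
i=3 j=7: A[i]=26<=B[j]=38 take 26, i++
i=4 j=7: A[i]=36<=B[j]=38 take 36, i++
i=5 j=7: A[i]=37<=B[j]=38 take 37, i++
i=6 j=7: A done, take B[j]=38, j++

merged[11] = 37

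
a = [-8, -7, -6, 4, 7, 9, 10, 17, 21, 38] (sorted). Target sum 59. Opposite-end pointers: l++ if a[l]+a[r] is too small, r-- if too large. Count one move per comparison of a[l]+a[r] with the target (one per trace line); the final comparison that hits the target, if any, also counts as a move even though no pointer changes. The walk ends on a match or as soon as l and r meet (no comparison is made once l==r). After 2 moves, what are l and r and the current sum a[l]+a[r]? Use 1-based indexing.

[1,10] -8+38=30 <59 → l++
[2,10] -7+38=31 <59 → l++

l=3, r=10, sum=32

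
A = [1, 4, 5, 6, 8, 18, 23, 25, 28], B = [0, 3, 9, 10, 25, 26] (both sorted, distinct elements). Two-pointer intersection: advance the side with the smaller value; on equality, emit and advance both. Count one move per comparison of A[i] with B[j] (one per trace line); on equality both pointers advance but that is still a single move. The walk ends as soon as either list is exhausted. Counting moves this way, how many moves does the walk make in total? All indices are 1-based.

13 moves

i=1 j=1: 1>0, j++
i=1 j=2: 1<3, i++
i=2 j=2: 4>3, j++
i=2 j=3: 4<9, i++
i=3 j=3: 5<9, i++
i=4 j=3: 6<9, i++
i=5 j=3: 8<9, i++
i=6 j=3: 18>9, j++
i=6 j=4: 18>10, j++
i=6 j=5: 18<25, i++
i=7 j=5: 23<25, i++
i=8 j=5: 25==25 emit, i++,j++
i=9 j=6: 28>26, j++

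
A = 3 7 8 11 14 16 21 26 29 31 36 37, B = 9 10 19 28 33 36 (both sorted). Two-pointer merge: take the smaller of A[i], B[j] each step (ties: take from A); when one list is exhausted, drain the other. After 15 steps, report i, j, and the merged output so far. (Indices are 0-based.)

i=10, j=5, merged so far=[3, 7, 8, 9, 10, 11, 14, 16, 19, 21, 26, 28, 29, 31, 33]

i=0 j=0: A[i]=3<=B[j]=9 take 3, i++
i=1 j=0: A[i]=7<=B[j]=9 take 7, i++
i=2 j=0: A[i]=8<=B[j]=9 take 8, i++
i=3 j=0: A[i]=11>B[j]=9 take 9, j++
i=3 j=1: A[i]=11>B[j]=10 take 10, j++
i=3 j=2: A[i]=11<=B[j]=19 take 11, i++
i=4 j=2: A[i]=14<=B[j]=19 take 14, i++
i=5 j=2: A[i]=16<=B[j]=19 take 16, i++
i=6 j=2: A[i]=21>B[j]=19 take 19, j++
i=6 j=3: A[i]=21<=B[j]=28 take 21, i++
i=7 j=3: A[i]=26<=B[j]=28 take 26, i++
i=8 j=3: A[i]=29>B[j]=28 take 28, j++
i=8 j=4: A[i]=29<=B[j]=33 take 29, i++
i=9 j=4: A[i]=31<=B[j]=33 take 31, i++
i=10 j=4: A[i]=36>B[j]=33 take 33, j++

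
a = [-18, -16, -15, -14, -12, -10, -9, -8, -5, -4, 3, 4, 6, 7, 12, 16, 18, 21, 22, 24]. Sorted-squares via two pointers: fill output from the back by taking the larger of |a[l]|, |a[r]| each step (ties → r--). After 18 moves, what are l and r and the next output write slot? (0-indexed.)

l=9, r=10, next write slot=1

l=0 r=19: |-18|<=|24| out[19]=576, r--
l=0 r=18: |-18|<=|22| out[18]=484, r--
l=0 r=17: |-18|<=|21| out[17]=441, r--
l=0 r=16: |-18|<=|18| out[16]=324, r--
l=0 r=15: |-18|>|16| out[15]=324, l++
l=1 r=15: |-16|<=|16| out[14]=256, r--
l=1 r=14: |-16|>|12| out[13]=256, l++
l=2 r=14: |-15|>|12| out[12]=225, l++
l=3 r=14: |-14|>|12| out[11]=196, l++
l=4 r=14: |-12|<=|12| out[10]=144, r--
l=4 r=13: |-12|>|7| out[9]=144, l++
l=5 r=13: |-10|>|7| out[8]=100, l++
l=6 r=13: |-9|>|7| out[7]=81, l++
l=7 r=13: |-8|>|7| out[6]=64, l++
l=8 r=13: |-5|<=|7| out[5]=49, r--
l=8 r=12: |-5|<=|6| out[4]=36, r--
l=8 r=11: |-5|>|4| out[3]=25, l++
l=9 r=11: |-4|<=|4| out[2]=16, r--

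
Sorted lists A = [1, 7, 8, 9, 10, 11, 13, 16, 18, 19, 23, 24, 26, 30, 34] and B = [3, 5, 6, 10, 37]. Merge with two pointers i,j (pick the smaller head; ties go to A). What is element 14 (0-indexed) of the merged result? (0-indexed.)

i=0 j=0: A[i]=1<=B[j]=3 take 1, i++
i=1 j=0: A[i]=7>B[j]=3 take 3, j++
i=1 j=1: A[i]=7>B[j]=5 take 5, j++
i=1 j=2: A[i]=7>B[j]=6 take 6, j++
i=1 j=3: A[i]=7<=B[j]=10 take 7, i++
i=2 j=3: A[i]=8<=B[j]=10 take 8, i++
i=3 j=3: A[i]=9<=B[j]=10 take 9, i++
i=4 j=3: A[i]=10<=B[j]=10 take 10, i++
i=5 j=3: A[i]=11>B[j]=10 take 10, j++
i=5 j=4: A[i]=11<=B[j]=37 take 11, i++
i=6 j=4: A[i]=13<=B[j]=37 take 13, i++
i=7 j=4: A[i]=16<=B[j]=37 take 16, i++
i=8 j=4: A[i]=18<=B[j]=37 take 18, i++
i=9 j=4: A[i]=19<=B[j]=37 take 19, i++
i=10 j=4: A[i]=23<=B[j]=37 take 23, i++
i=11 j=4: A[i]=24<=B[j]=37 take 24, i++
i=12 j=4: A[i]=26<=B[j]=37 take 26, i++
i=13 j=4: A[i]=30<=B[j]=37 take 30, i++
i=14 j=4: A[i]=34<=B[j]=37 take 34, i++
i=15 j=4: A done, take B[j]=37, j++

merged[14] = 23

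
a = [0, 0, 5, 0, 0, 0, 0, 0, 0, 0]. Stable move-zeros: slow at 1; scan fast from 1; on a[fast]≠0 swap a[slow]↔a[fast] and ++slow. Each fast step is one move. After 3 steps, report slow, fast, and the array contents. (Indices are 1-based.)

slow=2, fast=4, a=[5, 0, 0, 0, 0, 0, 0, 0, 0, 0]

slow=1 fast=1: a[fast]=0, fast++
slow=1 fast=2: a[fast]=0, fast++
slow=1 fast=3: a[fast]=5≠0 swap→a[1]=5, slow++,fast++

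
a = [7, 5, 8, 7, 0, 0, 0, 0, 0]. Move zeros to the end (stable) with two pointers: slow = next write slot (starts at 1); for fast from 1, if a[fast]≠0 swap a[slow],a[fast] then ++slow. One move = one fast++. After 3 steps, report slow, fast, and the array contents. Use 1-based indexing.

(s=1,f=1) a[fast]=7≠0 swap→a[1]=7 → slow++,fast++
(s=2,f=2) a[fast]=5≠0 swap→a[2]=5 → slow++,fast++
(s=3,f=3) a[fast]=8≠0 swap→a[3]=8 → slow++,fast++

slow=4, fast=4, a=[7, 5, 8, 7, 0, 0, 0, 0, 0]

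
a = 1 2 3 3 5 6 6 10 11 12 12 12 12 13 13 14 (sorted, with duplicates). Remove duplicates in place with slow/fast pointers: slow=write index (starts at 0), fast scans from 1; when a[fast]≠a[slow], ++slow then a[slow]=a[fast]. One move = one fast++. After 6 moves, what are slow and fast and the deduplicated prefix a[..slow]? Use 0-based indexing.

(s=0,f=1) a[fast]=2≠a[slow]=1 write a[1]=2 → slow++,fast++
(s=1,f=2) a[fast]=3≠a[slow]=2 write a[2]=3 → slow++,fast++
(s=2,f=3) a[fast]=3=a[slow] dup → fast++
(s=2,f=4) a[fast]=5≠a[slow]=3 write a[3]=5 → slow++,fast++
(s=3,f=5) a[fast]=6≠a[slow]=5 write a[4]=6 → slow++,fast++
(s=4,f=6) a[fast]=6=a[slow] dup → fast++

slow=4, fast=7, prefix=[1, 2, 3, 5, 6]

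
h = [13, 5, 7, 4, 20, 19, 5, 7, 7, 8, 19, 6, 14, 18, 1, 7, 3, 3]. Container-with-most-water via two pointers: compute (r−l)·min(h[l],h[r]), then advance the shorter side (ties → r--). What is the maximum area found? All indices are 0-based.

l=0 r=17: min(13,3)*17=51 best=51 *, r--
l=0 r=16: min(13,3)*16=48 best=51, r--
l=0 r=15: min(13,7)*15=105 best=105 *, r--
l=0 r=14: min(13,1)*14=14 best=105, r--
l=0 r=13: min(13,18)*13=169 best=169 *, l++
l=1 r=13: min(5,18)*12=60 best=169, l++
l=2 r=13: min(7,18)*11=77 best=169, l++
l=3 r=13: min(4,18)*10=40 best=169, l++
l=4 r=13: min(20,18)*9=162 best=169, r--
l=4 r=12: min(20,14)*8=112 best=169, r--
l=4 r=11: min(20,6)*7=42 best=169, r--
l=4 r=10: min(20,19)*6=114 best=169, r--
l=4 r=9: min(20,8)*5=40 best=169, r--
l=4 r=8: min(20,7)*4=28 best=169, r--
l=4 r=7: min(20,7)*3=21 best=169, r--
l=4 r=6: min(20,5)*2=10 best=169, r--
l=4 r=5: min(20,19)*1=19 best=169, r--

max area = 169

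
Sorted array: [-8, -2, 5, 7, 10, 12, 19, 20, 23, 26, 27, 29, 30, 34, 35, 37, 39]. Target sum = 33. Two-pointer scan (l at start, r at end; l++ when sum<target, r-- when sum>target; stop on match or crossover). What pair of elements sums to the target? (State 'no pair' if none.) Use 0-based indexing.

(-2, 35)

l=0 r=16: -8+39=31 <33, l++
l=1 r=16: -2+39=37 >33, r--
l=1 r=15: -2+37=35 >33, r--
l=1 r=14: -2+35=33, found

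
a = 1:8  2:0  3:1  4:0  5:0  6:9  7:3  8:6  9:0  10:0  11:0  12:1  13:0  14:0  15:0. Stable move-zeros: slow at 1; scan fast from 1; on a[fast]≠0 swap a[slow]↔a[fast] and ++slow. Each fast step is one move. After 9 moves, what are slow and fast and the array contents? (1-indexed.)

slow=1 fast=1: a[fast]=8≠0 swap→a[1]=8, slow++,fast++
slow=2 fast=2: a[fast]=0, fast++
slow=2 fast=3: a[fast]=1≠0 swap→a[2]=1, slow++,fast++
slow=3 fast=4: a[fast]=0, fast++
slow=3 fast=5: a[fast]=0, fast++
slow=3 fast=6: a[fast]=9≠0 swap→a[3]=9, slow++,fast++
slow=4 fast=7: a[fast]=3≠0 swap→a[4]=3, slow++,fast++
slow=5 fast=8: a[fast]=6≠0 swap→a[5]=6, slow++,fast++
slow=6 fast=9: a[fast]=0, fast++

slow=6, fast=10, a=[8, 1, 9, 3, 6, 0, 0, 0, 0, 0, 0, 1, 0, 0, 0]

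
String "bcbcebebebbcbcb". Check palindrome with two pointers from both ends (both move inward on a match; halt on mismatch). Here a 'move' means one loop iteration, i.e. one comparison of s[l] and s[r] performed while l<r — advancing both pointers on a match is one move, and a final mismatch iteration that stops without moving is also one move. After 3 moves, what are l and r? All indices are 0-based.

l=3, r=11

[0,14] 'b'=='b' → l++,r--
[1,13] 'c'=='c' → l++,r--
[2,12] 'b'=='b' → l++,r--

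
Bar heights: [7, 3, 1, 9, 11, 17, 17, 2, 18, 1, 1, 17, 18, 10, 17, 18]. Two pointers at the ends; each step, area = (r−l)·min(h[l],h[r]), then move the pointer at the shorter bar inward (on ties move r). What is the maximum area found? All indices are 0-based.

max area = 170

l=0 r=15: min(7,18)*15=105 best=105 *, l++
l=1 r=15: min(3,18)*14=42 best=105, l++
l=2 r=15: min(1,18)*13=13 best=105, l++
l=3 r=15: min(9,18)*12=108 best=108 *, l++
l=4 r=15: min(11,18)*11=121 best=121 *, l++
l=5 r=15: min(17,18)*10=170 best=170 *, l++
l=6 r=15: min(17,18)*9=153 best=170, l++
l=7 r=15: min(2,18)*8=16 best=170, l++
l=8 r=15: min(18,18)*7=126 best=170, r--
l=8 r=14: min(18,17)*6=102 best=170, r--
l=8 r=13: min(18,10)*5=50 best=170, r--
l=8 r=12: min(18,18)*4=72 best=170, r--
l=8 r=11: min(18,17)*3=51 best=170, r--
l=8 r=10: min(18,1)*2=2 best=170, r--
l=8 r=9: min(18,1)*1=1 best=170, r--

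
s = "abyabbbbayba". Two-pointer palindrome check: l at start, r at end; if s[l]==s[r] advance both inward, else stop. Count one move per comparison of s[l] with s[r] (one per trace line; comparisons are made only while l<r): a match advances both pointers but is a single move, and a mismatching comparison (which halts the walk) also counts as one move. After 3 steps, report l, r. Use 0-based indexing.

l=0 r=11: 'a'=='a', l++,r--
l=1 r=10: 'b'=='b', l++,r--
l=2 r=9: 'y'=='y', l++,r--

l=3, r=8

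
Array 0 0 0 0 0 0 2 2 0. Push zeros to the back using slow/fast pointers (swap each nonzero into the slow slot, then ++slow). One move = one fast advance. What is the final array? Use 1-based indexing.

(s=1,f=1) a[fast]=0 → fast++
(s=1,f=2) a[fast]=0 → fast++
(s=1,f=3) a[fast]=0 → fast++
(s=1,f=4) a[fast]=0 → fast++
(s=1,f=5) a[fast]=0 → fast++
(s=1,f=6) a[fast]=0 → fast++
(s=1,f=7) a[fast]=2≠0 swap→a[1]=2 → slow++,fast++
(s=2,f=8) a[fast]=2≠0 swap→a[2]=2 → slow++,fast++
(s=3,f=9) a[fast]=0 → fast++

[2, 2, 0, 0, 0, 0, 0, 0, 0]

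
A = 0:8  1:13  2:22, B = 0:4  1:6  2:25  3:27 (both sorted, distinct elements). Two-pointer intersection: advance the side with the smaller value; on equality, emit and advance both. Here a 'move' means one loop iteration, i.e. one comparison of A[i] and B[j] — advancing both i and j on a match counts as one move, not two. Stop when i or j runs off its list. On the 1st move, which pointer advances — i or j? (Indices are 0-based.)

j

i=0 j=0: 8>4, j++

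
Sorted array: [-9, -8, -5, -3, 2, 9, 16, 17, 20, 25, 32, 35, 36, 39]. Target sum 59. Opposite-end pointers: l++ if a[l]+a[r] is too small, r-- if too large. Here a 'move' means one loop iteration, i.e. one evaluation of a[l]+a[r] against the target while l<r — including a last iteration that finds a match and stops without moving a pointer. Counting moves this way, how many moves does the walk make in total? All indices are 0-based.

l=0 r=13: -9+39=30 <59, l++
l=1 r=13: -8+39=31 <59, l++
l=2 r=13: -5+39=34 <59, l++
l=3 r=13: -3+39=36 <59, l++
l=4 r=13: 2+39=41 <59, l++
l=5 r=13: 9+39=48 <59, l++
l=6 r=13: 16+39=55 <59, l++
l=7 r=13: 17+39=56 <59, l++
l=8 r=13: 20+39=59, found

9 moves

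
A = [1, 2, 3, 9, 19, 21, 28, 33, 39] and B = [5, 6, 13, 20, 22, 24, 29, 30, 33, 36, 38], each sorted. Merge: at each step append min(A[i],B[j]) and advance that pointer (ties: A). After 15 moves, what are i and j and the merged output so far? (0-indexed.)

i=7, j=8, merged so far=[1, 2, 3, 5, 6, 9, 13, 19, 20, 21, 22, 24, 28, 29, 30]

[i=0,j=0] A[i]=1<=B[j]=5 take 1 → i++
[i=1,j=0] A[i]=2<=B[j]=5 take 2 → i++
[i=2,j=0] A[i]=3<=B[j]=5 take 3 → i++
[i=3,j=0] A[i]=9>B[j]=5 take 5 → j++
[i=3,j=1] A[i]=9>B[j]=6 take 6 → j++
[i=3,j=2] A[i]=9<=B[j]=13 take 9 → i++
[i=4,j=2] A[i]=19>B[j]=13 take 13 → j++
[i=4,j=3] A[i]=19<=B[j]=20 take 19 → i++
[i=5,j=3] A[i]=21>B[j]=20 take 20 → j++
[i=5,j=4] A[i]=21<=B[j]=22 take 21 → i++
[i=6,j=4] A[i]=28>B[j]=22 take 22 → j++
[i=6,j=5] A[i]=28>B[j]=24 take 24 → j++
[i=6,j=6] A[i]=28<=B[j]=29 take 28 → i++
[i=7,j=6] A[i]=33>B[j]=29 take 29 → j++
[i=7,j=7] A[i]=33>B[j]=30 take 30 → j++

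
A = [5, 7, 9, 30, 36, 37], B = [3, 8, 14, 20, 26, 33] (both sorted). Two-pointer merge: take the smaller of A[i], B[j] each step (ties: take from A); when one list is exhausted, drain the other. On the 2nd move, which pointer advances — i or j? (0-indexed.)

[i=0,j=0] A[i]=5>B[j]=3 take 3 → j++
[i=0,j=1] A[i]=5<=B[j]=8 take 5 → i++

i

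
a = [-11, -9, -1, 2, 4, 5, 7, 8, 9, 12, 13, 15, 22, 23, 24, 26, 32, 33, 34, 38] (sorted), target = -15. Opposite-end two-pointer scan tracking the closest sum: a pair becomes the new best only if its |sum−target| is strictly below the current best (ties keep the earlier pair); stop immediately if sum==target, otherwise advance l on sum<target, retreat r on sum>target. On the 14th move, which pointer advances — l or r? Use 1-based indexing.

r

[1,20] -11+38=27 d=42 * → r--
[1,19] -11+34=23 d=38 * → r--
[1,18] -11+33=22 d=37 * → r--
[1,17] -11+32=21 d=36 * → r--
[1,16] -11+26=15 d=30 * → r--
[1,15] -11+24=13 d=28 * → r--
[1,14] -11+23=12 d=27 * → r--
[1,13] -11+22=11 d=26 * → r--
[1,12] -11+15=4 d=19 * → r--
[1,11] -11+13=2 d=17 * → r--
[1,10] -11+12=1 d=16 * → r--
[1,9] -11+9=-2 d=13 * → r--
[1,8] -11+8=-3 d=12 * → r--
[1,7] -11+7=-4 d=11 * → r--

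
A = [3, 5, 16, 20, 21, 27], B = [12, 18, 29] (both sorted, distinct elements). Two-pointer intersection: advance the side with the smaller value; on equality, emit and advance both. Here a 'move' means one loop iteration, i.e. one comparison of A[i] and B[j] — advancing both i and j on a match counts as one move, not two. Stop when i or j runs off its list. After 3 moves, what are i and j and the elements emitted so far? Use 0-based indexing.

i=2, j=1, emitted=[]

[i=0,j=0] 3<12 → i++
[i=1,j=0] 5<12 → i++
[i=2,j=0] 16>12 → j++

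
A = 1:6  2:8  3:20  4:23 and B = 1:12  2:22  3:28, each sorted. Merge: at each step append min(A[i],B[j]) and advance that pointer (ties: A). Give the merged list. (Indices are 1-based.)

i=1 j=1: A[i]=6<=B[j]=12 take 6, i++
i=2 j=1: A[i]=8<=B[j]=12 take 8, i++
i=3 j=1: A[i]=20>B[j]=12 take 12, j++
i=3 j=2: A[i]=20<=B[j]=22 take 20, i++
i=4 j=2: A[i]=23>B[j]=22 take 22, j++
i=4 j=3: A[i]=23<=B[j]=28 take 23, i++
i=5 j=3: A done, take B[j]=28, j++

[6, 8, 12, 20, 22, 23, 28]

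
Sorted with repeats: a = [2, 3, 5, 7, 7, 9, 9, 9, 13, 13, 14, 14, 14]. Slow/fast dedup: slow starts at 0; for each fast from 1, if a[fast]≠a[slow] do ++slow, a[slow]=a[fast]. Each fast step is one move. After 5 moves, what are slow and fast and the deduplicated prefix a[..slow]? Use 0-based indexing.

slow=4, fast=6, prefix=[2, 3, 5, 7, 9]

slow=0 fast=1: a[fast]=3≠a[slow]=2 write a[1]=3, slow++,fast++
slow=1 fast=2: a[fast]=5≠a[slow]=3 write a[2]=5, slow++,fast++
slow=2 fast=3: a[fast]=7≠a[slow]=5 write a[3]=7, slow++,fast++
slow=3 fast=4: a[fast]=7=a[slow] dup, fast++
slow=3 fast=5: a[fast]=9≠a[slow]=7 write a[4]=9, slow++,fast++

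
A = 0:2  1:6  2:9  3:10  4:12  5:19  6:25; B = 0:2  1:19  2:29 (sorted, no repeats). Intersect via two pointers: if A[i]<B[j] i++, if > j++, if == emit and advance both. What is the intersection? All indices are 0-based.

intersection = [2, 19]

i=0 j=0: 2==2 emit, i++,j++
i=1 j=1: 6<19, i++
i=2 j=1: 9<19, i++
i=3 j=1: 10<19, i++
i=4 j=1: 12<19, i++
i=5 j=1: 19==19 emit, i++,j++
i=6 j=2: 25<29, i++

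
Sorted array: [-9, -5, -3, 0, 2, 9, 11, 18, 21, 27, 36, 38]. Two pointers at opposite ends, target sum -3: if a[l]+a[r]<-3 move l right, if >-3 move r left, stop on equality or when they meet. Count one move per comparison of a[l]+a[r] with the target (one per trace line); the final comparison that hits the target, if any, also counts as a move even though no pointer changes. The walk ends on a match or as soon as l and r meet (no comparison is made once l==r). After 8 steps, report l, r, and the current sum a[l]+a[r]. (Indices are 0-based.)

l=1, r=4, sum=-3

[0,11] -9+38=29 >-3 → r--
[0,10] -9+36=27 >-3 → r--
[0,9] -9+27=18 >-3 → r--
[0,8] -9+21=12 >-3 → r--
[0,7] -9+18=9 >-3 → r--
[0,6] -9+11=2 >-3 → r--
[0,5] -9+9=0 >-3 → r--
[0,4] -9+2=-7 <-3 → l++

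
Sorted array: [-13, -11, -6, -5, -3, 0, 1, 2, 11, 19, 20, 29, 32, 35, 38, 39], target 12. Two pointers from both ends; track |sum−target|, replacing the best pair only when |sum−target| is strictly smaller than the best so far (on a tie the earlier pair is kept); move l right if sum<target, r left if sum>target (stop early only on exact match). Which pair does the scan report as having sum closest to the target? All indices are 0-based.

l=0 r=15: -13+39=26 d=14 *, r--
l=0 r=14: -13+38=25 d=13 *, r--
l=0 r=13: -13+35=22 d=10 *, r--
l=0 r=12: -13+32=19 d=7 *, r--
l=0 r=11: -13+29=16 d=4 *, r--
l=0 r=10: -13+20=7 d=5, l++
l=1 r=10: -11+20=9 d=3 *, l++
l=2 r=10: -6+20=14 d=2 *, r--
l=2 r=9: -6+19=13 d=1 *, r--
l=2 r=8: -6+11=5 d=7, l++
l=3 r=8: -5+11=6 d=6, l++
l=4 r=8: -3+11=8 d=4, l++
l=5 r=8: 0+11=11 d=1, l++
l=6 r=8: 1+11=12 d=0 *, stop

pair (1, 11) with sum 12 (|Δ|=0)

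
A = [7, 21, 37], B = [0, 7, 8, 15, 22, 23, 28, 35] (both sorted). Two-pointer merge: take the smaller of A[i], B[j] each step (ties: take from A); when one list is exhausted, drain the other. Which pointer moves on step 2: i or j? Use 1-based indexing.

i

[i=1,j=1] A[i]=7>B[j]=0 take 0 → j++
[i=1,j=2] A[i]=7<=B[j]=7 take 7 → i++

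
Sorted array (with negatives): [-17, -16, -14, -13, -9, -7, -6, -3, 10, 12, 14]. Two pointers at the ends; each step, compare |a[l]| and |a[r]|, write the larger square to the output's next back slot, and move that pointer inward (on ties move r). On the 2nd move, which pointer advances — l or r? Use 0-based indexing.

[0,10] |-17|>|14| out[10]=289 → l++
[1,10] |-16|>|14| out[9]=256 → l++

l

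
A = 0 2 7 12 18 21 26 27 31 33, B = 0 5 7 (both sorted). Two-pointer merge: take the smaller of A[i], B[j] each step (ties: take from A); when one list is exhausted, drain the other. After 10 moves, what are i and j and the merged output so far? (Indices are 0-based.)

i=0 j=0: A[i]=0<=B[j]=0 take 0, i++
i=1 j=0: A[i]=2>B[j]=0 take 0, j++
i=1 j=1: A[i]=2<=B[j]=5 take 2, i++
i=2 j=1: A[i]=7>B[j]=5 take 5, j++
i=2 j=2: A[i]=7<=B[j]=7 take 7, i++
i=3 j=2: A[i]=12>B[j]=7 take 7, j++
i=3 j=3: B done, take A[i]=12, i++
i=4 j=3: B done, take A[i]=18, i++
i=5 j=3: B done, take A[i]=21, i++
i=6 j=3: B done, take A[i]=26, i++

i=7, j=3, merged so far=[0, 0, 2, 5, 7, 7, 12, 18, 21, 26]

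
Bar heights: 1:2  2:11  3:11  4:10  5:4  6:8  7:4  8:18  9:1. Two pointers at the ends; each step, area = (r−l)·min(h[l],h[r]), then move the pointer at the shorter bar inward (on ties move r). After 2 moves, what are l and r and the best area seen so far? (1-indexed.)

l=2, r=8, best area=14

[1,9] min(2,1)*8=8 best=8 * → r--
[1,8] min(2,18)*7=14 best=14 * → l++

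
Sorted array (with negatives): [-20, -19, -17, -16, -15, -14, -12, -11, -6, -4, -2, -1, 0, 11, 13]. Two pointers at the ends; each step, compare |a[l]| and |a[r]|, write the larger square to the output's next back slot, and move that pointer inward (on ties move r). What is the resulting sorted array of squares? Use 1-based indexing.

[0, 1, 4, 16, 36, 121, 121, 144, 169, 196, 225, 256, 289, 361, 400]

l=1 r=15: |-20|>|13| out[15]=400, l++
l=2 r=15: |-19|>|13| out[14]=361, l++
l=3 r=15: |-17|>|13| out[13]=289, l++
l=4 r=15: |-16|>|13| out[12]=256, l++
l=5 r=15: |-15|>|13| out[11]=225, l++
l=6 r=15: |-14|>|13| out[10]=196, l++
l=7 r=15: |-12|<=|13| out[9]=169, r--
l=7 r=14: |-12|>|11| out[8]=144, l++
l=8 r=14: |-11|<=|11| out[7]=121, r--
l=8 r=13: |-11|>|0| out[6]=121, l++
l=9 r=13: |-6|>|0| out[5]=36, l++
l=10 r=13: |-4|>|0| out[4]=16, l++
l=11 r=13: |-2|>|0| out[3]=4, l++
l=12 r=13: |-1|>|0| out[2]=1, l++
l=13 r=13: |0|<=|0| out[1]=0, r--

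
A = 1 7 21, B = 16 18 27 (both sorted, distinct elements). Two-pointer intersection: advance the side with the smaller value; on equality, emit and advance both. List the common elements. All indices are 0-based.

intersection = []

[i=0,j=0] 1<16 → i++
[i=1,j=0] 7<16 → i++
[i=2,j=0] 21>16 → j++
[i=2,j=1] 21>18 → j++
[i=2,j=2] 21<27 → i++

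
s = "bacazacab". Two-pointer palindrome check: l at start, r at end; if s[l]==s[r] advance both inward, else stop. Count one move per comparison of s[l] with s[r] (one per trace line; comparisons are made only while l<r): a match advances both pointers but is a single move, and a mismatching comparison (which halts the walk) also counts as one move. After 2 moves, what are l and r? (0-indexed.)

l=2, r=6

l=0 r=8: 'b'=='b', l++,r--
l=1 r=7: 'a'=='a', l++,r--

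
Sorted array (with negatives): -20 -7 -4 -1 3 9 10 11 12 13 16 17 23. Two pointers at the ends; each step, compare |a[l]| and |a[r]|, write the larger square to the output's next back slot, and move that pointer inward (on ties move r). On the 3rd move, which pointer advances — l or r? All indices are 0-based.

[0,12] |-20|<=|23| out[12]=529 → r--
[0,11] |-20|>|17| out[11]=400 → l++
[1,11] |-7|<=|17| out[10]=289 → r--

r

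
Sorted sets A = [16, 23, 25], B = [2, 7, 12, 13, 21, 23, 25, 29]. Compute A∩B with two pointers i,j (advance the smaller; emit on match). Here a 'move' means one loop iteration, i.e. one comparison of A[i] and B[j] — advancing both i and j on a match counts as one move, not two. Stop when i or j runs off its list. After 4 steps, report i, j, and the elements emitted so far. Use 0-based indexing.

i=0 j=0: 16>2, j++
i=0 j=1: 16>7, j++
i=0 j=2: 16>12, j++
i=0 j=3: 16>13, j++

i=0, j=4, emitted=[]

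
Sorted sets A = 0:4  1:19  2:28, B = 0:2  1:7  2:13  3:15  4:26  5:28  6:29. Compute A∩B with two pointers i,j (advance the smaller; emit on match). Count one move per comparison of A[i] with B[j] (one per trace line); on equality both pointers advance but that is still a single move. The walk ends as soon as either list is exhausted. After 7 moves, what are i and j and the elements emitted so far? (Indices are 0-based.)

i=2, j=5, emitted=[]

[i=0,j=0] 4>2 → j++
[i=0,j=1] 4<7 → i++
[i=1,j=1] 19>7 → j++
[i=1,j=2] 19>13 → j++
[i=1,j=3] 19>15 → j++
[i=1,j=4] 19<26 → i++
[i=2,j=4] 28>26 → j++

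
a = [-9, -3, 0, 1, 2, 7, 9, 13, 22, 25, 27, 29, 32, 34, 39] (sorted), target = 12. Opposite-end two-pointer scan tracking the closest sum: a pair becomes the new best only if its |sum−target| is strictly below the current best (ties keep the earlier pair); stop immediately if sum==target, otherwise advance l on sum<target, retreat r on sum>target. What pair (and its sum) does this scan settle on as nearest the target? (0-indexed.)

l=0 r=14: -9+39=30 d=18 *, r--
l=0 r=13: -9+34=25 d=13 *, r--
l=0 r=12: -9+32=23 d=11 *, r--
l=0 r=11: -9+29=20 d=8 *, r--
l=0 r=10: -9+27=18 d=6 *, r--
l=0 r=9: -9+25=16 d=4 *, r--
l=0 r=8: -9+22=13 d=1 *, r--
l=0 r=7: -9+13=4 d=8, l++
l=1 r=7: -3+13=10 d=2, l++
l=2 r=7: 0+13=13 d=1, r--
l=2 r=6: 0+9=9 d=3, l++
l=3 r=6: 1+9=10 d=2, l++
l=4 r=6: 2+9=11 d=1, l++
l=5 r=6: 7+9=16 d=4, r--

pair (-9, 22) with sum 13 (|Δ|=1)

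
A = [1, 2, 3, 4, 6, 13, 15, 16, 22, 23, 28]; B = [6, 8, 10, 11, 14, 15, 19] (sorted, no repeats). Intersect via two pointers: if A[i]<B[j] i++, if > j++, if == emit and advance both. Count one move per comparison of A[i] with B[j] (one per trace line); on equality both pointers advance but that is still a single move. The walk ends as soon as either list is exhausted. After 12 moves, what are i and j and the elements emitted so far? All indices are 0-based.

[i=0,j=0] 1<6 → i++
[i=1,j=0] 2<6 → i++
[i=2,j=0] 3<6 → i++
[i=3,j=0] 4<6 → i++
[i=4,j=0] 6==6 emit → i++,j++
[i=5,j=1] 13>8 → j++
[i=5,j=2] 13>10 → j++
[i=5,j=3] 13>11 → j++
[i=5,j=4] 13<14 → i++
[i=6,j=4] 15>14 → j++
[i=6,j=5] 15==15 emit → i++,j++
[i=7,j=6] 16<19 → i++

i=8, j=6, emitted=[6, 15]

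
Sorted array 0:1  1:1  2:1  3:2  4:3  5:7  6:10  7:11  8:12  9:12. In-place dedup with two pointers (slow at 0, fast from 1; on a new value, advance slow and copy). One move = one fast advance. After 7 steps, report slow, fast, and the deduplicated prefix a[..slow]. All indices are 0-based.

slow=0 fast=1: a[fast]=1=a[slow] dup, fast++
slow=0 fast=2: a[fast]=1=a[slow] dup, fast++
slow=0 fast=3: a[fast]=2≠a[slow]=1 write a[1]=2, slow++,fast++
slow=1 fast=4: a[fast]=3≠a[slow]=2 write a[2]=3, slow++,fast++
slow=2 fast=5: a[fast]=7≠a[slow]=3 write a[3]=7, slow++,fast++
slow=3 fast=6: a[fast]=10≠a[slow]=7 write a[4]=10, slow++,fast++
slow=4 fast=7: a[fast]=11≠a[slow]=10 write a[5]=11, slow++,fast++

slow=5, fast=8, prefix=[1, 2, 3, 7, 10, 11]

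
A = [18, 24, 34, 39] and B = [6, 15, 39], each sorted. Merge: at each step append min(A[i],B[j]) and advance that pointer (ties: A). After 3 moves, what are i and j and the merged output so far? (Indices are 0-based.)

i=1, j=2, merged so far=[6, 15, 18]

[i=0,j=0] A[i]=18>B[j]=6 take 6 → j++
[i=0,j=1] A[i]=18>B[j]=15 take 15 → j++
[i=0,j=2] A[i]=18<=B[j]=39 take 18 → i++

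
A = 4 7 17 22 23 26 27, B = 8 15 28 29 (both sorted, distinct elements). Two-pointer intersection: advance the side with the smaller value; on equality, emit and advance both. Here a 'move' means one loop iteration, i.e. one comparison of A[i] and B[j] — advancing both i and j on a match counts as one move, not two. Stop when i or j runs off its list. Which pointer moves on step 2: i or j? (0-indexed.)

i

[i=0,j=0] 4<8 → i++
[i=1,j=0] 7<8 → i++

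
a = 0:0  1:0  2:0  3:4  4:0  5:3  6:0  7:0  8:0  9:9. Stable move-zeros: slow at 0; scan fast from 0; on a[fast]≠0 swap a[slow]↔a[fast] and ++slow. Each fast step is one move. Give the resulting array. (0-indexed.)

[4, 3, 9, 0, 0, 0, 0, 0, 0, 0]

(s=0,f=0) a[fast]=0 → fast++
(s=0,f=1) a[fast]=0 → fast++
(s=0,f=2) a[fast]=0 → fast++
(s=0,f=3) a[fast]=4≠0 swap→a[0]=4 → slow++,fast++
(s=1,f=4) a[fast]=0 → fast++
(s=1,f=5) a[fast]=3≠0 swap→a[1]=3 → slow++,fast++
(s=2,f=6) a[fast]=0 → fast++
(s=2,f=7) a[fast]=0 → fast++
(s=2,f=8) a[fast]=0 → fast++
(s=2,f=9) a[fast]=9≠0 swap→a[2]=9 → slow++,fast++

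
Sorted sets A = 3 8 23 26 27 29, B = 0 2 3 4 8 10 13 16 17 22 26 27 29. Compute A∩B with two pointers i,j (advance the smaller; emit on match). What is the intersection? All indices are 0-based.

intersection = [3, 8, 26, 27, 29]

i=0 j=0: 3>0, j++
i=0 j=1: 3>2, j++
i=0 j=2: 3==3 emit, i++,j++
i=1 j=3: 8>4, j++
i=1 j=4: 8==8 emit, i++,j++
i=2 j=5: 23>10, j++
i=2 j=6: 23>13, j++
i=2 j=7: 23>16, j++
i=2 j=8: 23>17, j++
i=2 j=9: 23>22, j++
i=2 j=10: 23<26, i++
i=3 j=10: 26==26 emit, i++,j++
i=4 j=11: 27==27 emit, i++,j++
i=5 j=12: 29==29 emit, i++,j++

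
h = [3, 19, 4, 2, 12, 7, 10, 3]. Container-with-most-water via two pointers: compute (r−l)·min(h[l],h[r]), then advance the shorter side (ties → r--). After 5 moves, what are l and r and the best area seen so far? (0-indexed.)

l=1, r=3, best area=50

l=0 r=7: min(3,3)*7=21 best=21 *, r--
l=0 r=6: min(3,10)*6=18 best=21, l++
l=1 r=6: min(19,10)*5=50 best=50 *, r--
l=1 r=5: min(19,7)*4=28 best=50, r--
l=1 r=4: min(19,12)*3=36 best=50, r--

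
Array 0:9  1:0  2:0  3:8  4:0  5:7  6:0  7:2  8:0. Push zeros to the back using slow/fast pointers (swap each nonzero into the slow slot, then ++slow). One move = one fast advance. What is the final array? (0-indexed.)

(s=0,f=0) a[fast]=9≠0 swap→a[0]=9 → slow++,fast++
(s=1,f=1) a[fast]=0 → fast++
(s=1,f=2) a[fast]=0 → fast++
(s=1,f=3) a[fast]=8≠0 swap→a[1]=8 → slow++,fast++
(s=2,f=4) a[fast]=0 → fast++
(s=2,f=5) a[fast]=7≠0 swap→a[2]=7 → slow++,fast++
(s=3,f=6) a[fast]=0 → fast++
(s=3,f=7) a[fast]=2≠0 swap→a[3]=2 → slow++,fast++
(s=4,f=8) a[fast]=0 → fast++

[9, 8, 7, 2, 0, 0, 0, 0, 0]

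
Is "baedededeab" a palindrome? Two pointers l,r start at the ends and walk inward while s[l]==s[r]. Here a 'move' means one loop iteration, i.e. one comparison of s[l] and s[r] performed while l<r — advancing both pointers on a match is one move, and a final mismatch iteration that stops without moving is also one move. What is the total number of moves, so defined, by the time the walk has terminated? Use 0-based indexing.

[0,10] 'b'=='b' → l++,r--
[1,9] 'a'=='a' → l++,r--
[2,8] 'e'=='e' → l++,r--
[3,7] 'd'=='d' → l++,r--
[4,6] 'e'=='e' → l++,r--

5 moves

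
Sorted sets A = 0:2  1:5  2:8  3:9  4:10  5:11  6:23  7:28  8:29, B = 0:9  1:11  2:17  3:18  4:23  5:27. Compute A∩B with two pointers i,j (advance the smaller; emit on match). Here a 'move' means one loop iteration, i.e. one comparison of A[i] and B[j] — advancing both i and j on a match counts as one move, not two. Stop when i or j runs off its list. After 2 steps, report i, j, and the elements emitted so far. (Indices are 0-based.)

i=2, j=0, emitted=[]

[i=0,j=0] 2<9 → i++
[i=1,j=0] 5<9 → i++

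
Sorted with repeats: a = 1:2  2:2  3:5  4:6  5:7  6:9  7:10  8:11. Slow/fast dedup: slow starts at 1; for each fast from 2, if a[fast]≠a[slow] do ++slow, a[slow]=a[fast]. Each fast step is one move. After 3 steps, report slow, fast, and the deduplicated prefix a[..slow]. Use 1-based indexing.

slow=3, fast=5, prefix=[2, 5, 6]

(s=1,f=2) a[fast]=2=a[slow] dup → fast++
(s=1,f=3) a[fast]=5≠a[slow]=2 write a[2]=5 → slow++,fast++
(s=2,f=4) a[fast]=6≠a[slow]=5 write a[3]=6 → slow++,fast++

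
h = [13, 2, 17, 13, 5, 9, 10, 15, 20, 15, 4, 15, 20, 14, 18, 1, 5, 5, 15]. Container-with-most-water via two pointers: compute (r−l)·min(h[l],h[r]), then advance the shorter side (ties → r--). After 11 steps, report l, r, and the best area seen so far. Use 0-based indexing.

l=7, r=14, best area=240

[0,18] min(13,15)*18=234 best=234 * → l++
[1,18] min(2,15)*17=34 best=234 → l++
[2,18] min(17,15)*16=240 best=240 * → r--
[2,17] min(17,5)*15=75 best=240 → r--
[2,16] min(17,5)*14=70 best=240 → r--
[2,15] min(17,1)*13=13 best=240 → r--
[2,14] min(17,18)*12=204 best=240 → l++
[3,14] min(13,18)*11=143 best=240 → l++
[4,14] min(5,18)*10=50 best=240 → l++
[5,14] min(9,18)*9=81 best=240 → l++
[6,14] min(10,18)*8=80 best=240 → l++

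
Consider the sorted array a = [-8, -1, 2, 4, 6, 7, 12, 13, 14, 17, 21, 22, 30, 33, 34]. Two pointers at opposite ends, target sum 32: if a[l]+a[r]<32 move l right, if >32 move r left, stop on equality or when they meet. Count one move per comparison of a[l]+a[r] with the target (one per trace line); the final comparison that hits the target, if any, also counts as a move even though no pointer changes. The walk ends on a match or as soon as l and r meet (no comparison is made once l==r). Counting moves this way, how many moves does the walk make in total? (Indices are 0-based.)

3 moves

l=0 r=14: -8+34=26 <32, l++
l=1 r=14: -1+34=33 >32, r--
l=1 r=13: -1+33=32, found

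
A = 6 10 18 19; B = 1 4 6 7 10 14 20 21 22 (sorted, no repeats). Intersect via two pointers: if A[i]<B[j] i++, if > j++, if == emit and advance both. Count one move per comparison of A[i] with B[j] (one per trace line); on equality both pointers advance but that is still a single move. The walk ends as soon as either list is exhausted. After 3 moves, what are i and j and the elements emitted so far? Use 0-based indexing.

i=1, j=3, emitted=[6]

[i=0,j=0] 6>1 → j++
[i=0,j=1] 6>4 → j++
[i=0,j=2] 6==6 emit → i++,j++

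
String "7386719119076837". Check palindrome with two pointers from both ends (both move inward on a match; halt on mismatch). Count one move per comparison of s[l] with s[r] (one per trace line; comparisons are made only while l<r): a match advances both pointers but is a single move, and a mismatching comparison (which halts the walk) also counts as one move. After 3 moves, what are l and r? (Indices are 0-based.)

l=3, r=12

[0,15] '7'=='7' → l++,r--
[1,14] '3'=='3' → l++,r--
[2,13] '8'=='8' → l++,r--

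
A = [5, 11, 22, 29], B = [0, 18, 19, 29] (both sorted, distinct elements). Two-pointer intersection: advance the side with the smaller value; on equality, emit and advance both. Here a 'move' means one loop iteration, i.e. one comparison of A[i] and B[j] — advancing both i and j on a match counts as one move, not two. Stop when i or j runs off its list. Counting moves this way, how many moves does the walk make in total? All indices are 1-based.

7 moves

i=1 j=1: 5>0, j++
i=1 j=2: 5<18, i++
i=2 j=2: 11<18, i++
i=3 j=2: 22>18, j++
i=3 j=3: 22>19, j++
i=3 j=4: 22<29, i++
i=4 j=4: 29==29 emit, i++,j++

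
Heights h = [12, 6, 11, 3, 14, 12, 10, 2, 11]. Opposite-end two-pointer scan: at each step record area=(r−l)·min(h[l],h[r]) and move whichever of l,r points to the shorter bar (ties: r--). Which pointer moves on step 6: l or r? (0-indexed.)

[0,8] min(12,11)*8=88 best=88 * → r--
[0,7] min(12,2)*7=14 best=88 → r--
[0,6] min(12,10)*6=60 best=88 → r--
[0,5] min(12,12)*5=60 best=88 → r--
[0,4] min(12,14)*4=48 best=88 → l++
[1,4] min(6,14)*3=18 best=88 → l++

l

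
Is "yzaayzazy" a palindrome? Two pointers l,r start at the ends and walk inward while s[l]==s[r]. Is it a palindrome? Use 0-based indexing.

not a palindrome (mismatch at 3,5)

l=0 r=8: 'y'=='y', l++,r--
l=1 r=7: 'z'=='z', l++,r--
l=2 r=6: 'a'=='a', l++,r--
l=3 r=5: 'a'!='z', stop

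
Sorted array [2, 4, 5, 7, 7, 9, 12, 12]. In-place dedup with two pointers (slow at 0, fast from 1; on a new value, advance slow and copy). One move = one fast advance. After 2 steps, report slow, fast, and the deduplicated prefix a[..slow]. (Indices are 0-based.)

(s=0,f=1) a[fast]=4≠a[slow]=2 write a[1]=4 → slow++,fast++
(s=1,f=2) a[fast]=5≠a[slow]=4 write a[2]=5 → slow++,fast++

slow=2, fast=3, prefix=[2, 4, 5]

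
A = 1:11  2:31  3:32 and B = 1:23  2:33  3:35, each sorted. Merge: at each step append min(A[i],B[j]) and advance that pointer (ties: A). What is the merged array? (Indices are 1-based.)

[11, 23, 31, 32, 33, 35]

[i=1,j=1] A[i]=11<=B[j]=23 take 11 → i++
[i=2,j=1] A[i]=31>B[j]=23 take 23 → j++
[i=2,j=2] A[i]=31<=B[j]=33 take 31 → i++
[i=3,j=2] A[i]=32<=B[j]=33 take 32 → i++
[i=4,j=2] A done, take B[j]=33 → j++
[i=4,j=3] A done, take B[j]=35 → j++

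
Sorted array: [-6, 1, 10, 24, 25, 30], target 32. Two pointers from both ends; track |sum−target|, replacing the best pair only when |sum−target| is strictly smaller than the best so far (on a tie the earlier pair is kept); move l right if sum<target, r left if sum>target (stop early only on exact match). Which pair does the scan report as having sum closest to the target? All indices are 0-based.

pair (1, 30) with sum 31 (|Δ|=1)

[0,5] -6+30=24 d=8 * → l++
[1,5] 1+30=31 d=1 * → l++
[2,5] 10+30=40 d=8 → r--
[2,4] 10+25=35 d=3 → r--
[2,3] 10+24=34 d=2 → r--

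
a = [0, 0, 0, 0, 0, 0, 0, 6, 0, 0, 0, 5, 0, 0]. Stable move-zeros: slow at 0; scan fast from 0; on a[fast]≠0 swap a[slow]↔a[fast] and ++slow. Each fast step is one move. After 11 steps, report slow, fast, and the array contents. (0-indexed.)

slow=0 fast=0: a[fast]=0, fast++
slow=0 fast=1: a[fast]=0, fast++
slow=0 fast=2: a[fast]=0, fast++
slow=0 fast=3: a[fast]=0, fast++
slow=0 fast=4: a[fast]=0, fast++
slow=0 fast=5: a[fast]=0, fast++
slow=0 fast=6: a[fast]=0, fast++
slow=0 fast=7: a[fast]=6≠0 swap→a[0]=6, slow++,fast++
slow=1 fast=8: a[fast]=0, fast++
slow=1 fast=9: a[fast]=0, fast++
slow=1 fast=10: a[fast]=0, fast++

slow=1, fast=11, a=[6, 0, 0, 0, 0, 0, 0, 0, 0, 0, 0, 5, 0, 0]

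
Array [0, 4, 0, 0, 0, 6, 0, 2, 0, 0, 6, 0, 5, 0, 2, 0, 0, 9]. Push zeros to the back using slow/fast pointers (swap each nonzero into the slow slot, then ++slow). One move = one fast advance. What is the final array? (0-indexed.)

(s=0,f=0) a[fast]=0 → fast++
(s=0,f=1) a[fast]=4≠0 swap→a[0]=4 → slow++,fast++
(s=1,f=2) a[fast]=0 → fast++
(s=1,f=3) a[fast]=0 → fast++
(s=1,f=4) a[fast]=0 → fast++
(s=1,f=5) a[fast]=6≠0 swap→a[1]=6 → slow++,fast++
(s=2,f=6) a[fast]=0 → fast++
(s=2,f=7) a[fast]=2≠0 swap→a[2]=2 → slow++,fast++
(s=3,f=8) a[fast]=0 → fast++
(s=3,f=9) a[fast]=0 → fast++
(s=3,f=10) a[fast]=6≠0 swap→a[3]=6 → slow++,fast++
(s=4,f=11) a[fast]=0 → fast++
(s=4,f=12) a[fast]=5≠0 swap→a[4]=5 → slow++,fast++
(s=5,f=13) a[fast]=0 → fast++
(s=5,f=14) a[fast]=2≠0 swap→a[5]=2 → slow++,fast++
(s=6,f=15) a[fast]=0 → fast++
(s=6,f=16) a[fast]=0 → fast++
(s=6,f=17) a[fast]=9≠0 swap→a[6]=9 → slow++,fast++

[4, 6, 2, 6, 5, 2, 9, 0, 0, 0, 0, 0, 0, 0, 0, 0, 0, 0]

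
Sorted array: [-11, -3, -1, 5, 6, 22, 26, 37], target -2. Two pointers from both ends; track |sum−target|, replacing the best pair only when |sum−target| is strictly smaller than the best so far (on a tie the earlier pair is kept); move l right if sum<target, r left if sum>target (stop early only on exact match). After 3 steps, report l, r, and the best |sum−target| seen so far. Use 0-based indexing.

l=0, r=4, best |Δ|=13

[0,7] -11+37=26 d=28 * → r--
[0,6] -11+26=15 d=17 * → r--
[0,5] -11+22=11 d=13 * → r--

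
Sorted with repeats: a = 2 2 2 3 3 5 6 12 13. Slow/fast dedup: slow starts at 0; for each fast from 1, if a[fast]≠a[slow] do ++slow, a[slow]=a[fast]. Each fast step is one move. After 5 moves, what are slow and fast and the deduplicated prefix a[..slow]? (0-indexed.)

(s=0,f=1) a[fast]=2=a[slow] dup → fast++
(s=0,f=2) a[fast]=2=a[slow] dup → fast++
(s=0,f=3) a[fast]=3≠a[slow]=2 write a[1]=3 → slow++,fast++
(s=1,f=4) a[fast]=3=a[slow] dup → fast++
(s=1,f=5) a[fast]=5≠a[slow]=3 write a[2]=5 → slow++,fast++

slow=2, fast=6, prefix=[2, 3, 5]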